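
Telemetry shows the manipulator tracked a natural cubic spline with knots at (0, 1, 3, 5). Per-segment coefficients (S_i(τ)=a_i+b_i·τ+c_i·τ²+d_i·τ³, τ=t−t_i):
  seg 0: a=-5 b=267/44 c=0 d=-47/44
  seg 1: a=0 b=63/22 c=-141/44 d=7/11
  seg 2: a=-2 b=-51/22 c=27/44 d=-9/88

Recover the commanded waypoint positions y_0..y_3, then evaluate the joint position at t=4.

y_0 = S_0(0) = a_0 = -5
y_1 = S_1(0) = a_1 = 0
y_2 = S_2(0) = a_2 = -2
y_3 = S_2(2) = -5
t_q=4 is in segment 2 (τ=1); S_2(τ)=-335/88

y_0=-5 y_1=0 y_2=-2 y_3=-5
S(4) = -335/88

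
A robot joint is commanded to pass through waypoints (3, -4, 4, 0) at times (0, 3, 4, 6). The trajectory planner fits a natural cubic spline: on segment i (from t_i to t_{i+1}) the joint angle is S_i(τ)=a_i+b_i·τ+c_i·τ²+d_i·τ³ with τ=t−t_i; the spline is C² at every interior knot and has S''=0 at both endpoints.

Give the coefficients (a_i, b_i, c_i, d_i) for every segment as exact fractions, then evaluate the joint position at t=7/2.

  seg 0: a=3 b=-977/141 c=0 d=24/47
  seg 1: a=-4 b=967/141 c=216/47 d=-487/141
  seg 2: a=4 b=802/141 c=-271/47 d=271/282
S(7/2) = 55/376

Δ: Δ0=-7/3, Δ1=8, Δ2=-2
row 1: diag=8, rhs=62; c'=1/8, d'=31/4
row 2: denom=6−1·1/8=47/8; d'=(-60−1·31/4)/(47/8)=-542/47
back: M2=-542/47
back: M1=31/4−1/8·-542/47=432/47
M: M0=0, M1=432/47, M2=-542/47, M3=0
seg 0: a=3, c=M0/2=0, d=(M1−M0)/(6·3)=24/47, b=Δ0−h0·(2M0+M1)/6=-977/141
seg 1: a=-4, c=M1/2=216/47, d=(M2−M1)/(6·1)=-487/141, b=Δ1−h1·(2M1+M2)/6=967/141
seg 2: a=4, c=M2/2=-271/47, d=(M3−M2)/(6·2)=271/282, b=Δ2−h2·(2M2+M3)/6=802/141
t_q=7/2 → seg 1, τ=1/2; S=-4+967/141·τ+216/47·τ²+-487/141·τ³=55/376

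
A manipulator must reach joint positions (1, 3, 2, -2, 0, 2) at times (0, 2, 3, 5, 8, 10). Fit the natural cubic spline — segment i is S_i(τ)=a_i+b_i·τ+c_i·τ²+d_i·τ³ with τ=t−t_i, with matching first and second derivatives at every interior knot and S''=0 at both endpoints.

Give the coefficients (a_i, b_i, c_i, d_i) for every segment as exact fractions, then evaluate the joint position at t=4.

  seg 0: a=1 b=14053/8835 c=0 d=-2609/17670
  seg 1: a=3 b=-1601/8835 c=-2609/2945 d=593/8835
  seg 2: a=2 b=-15476/8835 c=-2016/2945 d=4951/17670
  seg 3: a=-2 b=-9962/8835 c=587/589 d=-3521/26505
  seg 4: a=0 b=11179/8835 c=-586/2945 d=293/8835
S(4) = -919/5890

Δ: Δ0=1, Δ1=-1, Δ2=-2, Δ3=2/3, Δ4=1
row 1: diag=6, rhs=-12; c'=1/6, d'=-2
row 2: denom=6−1·1/6=35/6; d'=(-6−1·-2)/(35/6)=-24/35
row 3: denom=10−2·12/35=326/35; d'=(16−2·-24/35)/(326/35)=304/163
row 4: denom=10−3·105/326=2945/326; d'=(2−3·304/163)/(2945/326)=-1172/2945
back: M4=-1172/2945
back: M3=304/163−105/326·-1172/2945=1174/589
back: M2=-24/35−12/35·1174/589=-4032/2945
back: M1=-2−1/6·-4032/2945=-5218/2945
M: M0=0, M1=-5218/2945, M2=-4032/2945, M3=1174/589, M4=-1172/2945, M5=0
seg 0: a=1, c=M0/2=0, d=(M1−M0)/(6·2)=-2609/17670, b=Δ0−h0·(2M0+M1)/6=14053/8835
seg 1: a=3, c=M1/2=-2609/2945, d=(M2−M1)/(6·1)=593/8835, b=Δ1−h1·(2M1+M2)/6=-1601/8835
seg 2: a=2, c=M2/2=-2016/2945, d=(M3−M2)/(6·2)=4951/17670, b=Δ2−h2·(2M2+M3)/6=-15476/8835
seg 3: a=-2, c=M3/2=587/589, d=(M4−M3)/(6·3)=-3521/26505, b=Δ3−h3·(2M3+M4)/6=-9962/8835
seg 4: a=0, c=M4/2=-586/2945, d=(M5−M4)/(6·2)=293/8835, b=Δ4−h4·(2M4+M5)/6=11179/8835
t_q=4 → seg 2, τ=1; S=2+-15476/8835·τ+-2016/2945·τ²+4951/17670·τ³=-919/5890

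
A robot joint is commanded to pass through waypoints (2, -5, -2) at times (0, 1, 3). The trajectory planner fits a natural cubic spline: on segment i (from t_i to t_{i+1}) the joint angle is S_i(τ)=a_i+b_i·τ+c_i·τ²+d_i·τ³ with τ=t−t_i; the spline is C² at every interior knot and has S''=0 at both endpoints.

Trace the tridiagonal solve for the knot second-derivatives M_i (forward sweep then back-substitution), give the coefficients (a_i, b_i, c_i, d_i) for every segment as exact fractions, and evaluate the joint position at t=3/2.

Δ: Δ0=-7, Δ1=3/2
row 1: diag=6, rhs=51; c'=1/3, d'=17/2
back: M1=17/2
M: M0=0, M1=17/2, M2=0
seg 0: a=2, c=M0/2=0, d=(M1−M0)/(6·1)=17/12, b=Δ0−h0·(2M0+M1)/6=-101/12
seg 1: a=-5, c=M1/2=17/4, d=(M2−M1)/(6·2)=-17/24, b=Δ1−h1·(2M1+M2)/6=-25/6
t_q=3/2 → seg 1, τ=1/2; S=-5+-25/6·τ+17/4·τ²+-17/24·τ³=-391/64

  seg 0: a=2 b=-101/12 c=0 d=17/12
  seg 1: a=-5 b=-25/6 c=17/4 d=-17/24
S(3/2) = -391/64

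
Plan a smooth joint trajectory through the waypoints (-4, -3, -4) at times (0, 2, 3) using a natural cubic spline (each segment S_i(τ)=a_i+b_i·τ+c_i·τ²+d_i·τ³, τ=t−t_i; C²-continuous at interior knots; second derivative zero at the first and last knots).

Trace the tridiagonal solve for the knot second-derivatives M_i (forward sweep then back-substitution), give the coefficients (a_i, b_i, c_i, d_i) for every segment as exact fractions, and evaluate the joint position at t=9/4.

Δ: Δ0=1/2, Δ1=-1
row 1: diag=6, rhs=-9; c'=1/6, d'=-3/2
back: M1=-3/2
M: M0=0, M1=-3/2, M2=0
seg 0: a=-4, c=M0/2=0, d=(M1−M0)/(6·2)=-1/8, b=Δ0−h0·(2M0+M1)/6=1
seg 1: a=-3, c=M1/2=-3/4, d=(M2−M1)/(6·1)=1/4, b=Δ1−h1·(2M1+M2)/6=-1/2
t_q=9/4 → seg 1, τ=1/4; S=-3+-1/2·τ+-3/4·τ²+1/4·τ³=-811/256

  seg 0: a=-4 b=1 c=0 d=-1/8
  seg 1: a=-3 b=-1/2 c=-3/4 d=1/4
S(9/4) = -811/256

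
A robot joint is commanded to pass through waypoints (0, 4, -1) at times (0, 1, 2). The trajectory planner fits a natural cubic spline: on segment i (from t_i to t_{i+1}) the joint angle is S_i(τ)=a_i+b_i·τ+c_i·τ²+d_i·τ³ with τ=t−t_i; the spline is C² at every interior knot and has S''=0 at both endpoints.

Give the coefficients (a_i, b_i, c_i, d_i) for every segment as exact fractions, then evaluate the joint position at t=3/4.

  seg 0: a=0 b=25/4 c=0 d=-9/4
  seg 1: a=4 b=-1/2 c=-27/4 d=9/4
S(3/4) = 957/256

Δ: Δ0=4, Δ1=-5
row 1: diag=4, rhs=-54; c'=1/4, d'=-27/2
back: M1=-27/2
M: M0=0, M1=-27/2, M2=0
seg 0: a=0, c=M0/2=0, d=(M1−M0)/(6·1)=-9/4, b=Δ0−h0·(2M0+M1)/6=25/4
seg 1: a=4, c=M1/2=-27/4, d=(M2−M1)/(6·1)=9/4, b=Δ1−h1·(2M1+M2)/6=-1/2
t_q=3/4 → seg 0, τ=3/4; S=0+25/4·τ+0·τ²+-9/4·τ³=957/256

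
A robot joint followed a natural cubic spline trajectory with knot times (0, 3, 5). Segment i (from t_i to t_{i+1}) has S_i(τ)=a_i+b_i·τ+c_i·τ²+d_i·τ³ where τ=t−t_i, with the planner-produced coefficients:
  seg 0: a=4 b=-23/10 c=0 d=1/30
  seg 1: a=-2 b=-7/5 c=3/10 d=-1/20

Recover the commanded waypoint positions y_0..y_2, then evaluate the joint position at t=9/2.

y_0=4 y_1=-2 y_2=-4
S(9/2) = -115/32

y_0 = S_0(0) = a_0 = 4
y_1 = S_1(0) = a_1 = -2
y_2 = S_1(2) = -4
t_q=9/2 is in segment 1 (τ=3/2); S_1(τ)=-115/32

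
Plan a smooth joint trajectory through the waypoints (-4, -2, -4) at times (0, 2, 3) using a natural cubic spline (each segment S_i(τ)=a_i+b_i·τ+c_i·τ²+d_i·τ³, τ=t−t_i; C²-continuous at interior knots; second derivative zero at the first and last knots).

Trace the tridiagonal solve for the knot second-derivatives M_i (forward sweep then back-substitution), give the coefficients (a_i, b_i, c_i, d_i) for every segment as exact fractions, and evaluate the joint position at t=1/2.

Δ: Δ0=1, Δ1=-2
row 1: diag=6, rhs=-18; c'=1/6, d'=-3
back: M1=-3
M: M0=0, M1=-3, M2=0
seg 0: a=-4, c=M0/2=0, d=(M1−M0)/(6·2)=-1/4, b=Δ0−h0·(2M0+M1)/6=2
seg 1: a=-2, c=M1/2=-3/2, d=(M2−M1)/(6·1)=1/2, b=Δ1−h1·(2M1+M2)/6=-1
t_q=1/2 → seg 0, τ=1/2; S=-4+2·τ+0·τ²+-1/4·τ³=-97/32

  seg 0: a=-4 b=2 c=0 d=-1/4
  seg 1: a=-2 b=-1 c=-3/2 d=1/2
S(1/2) = -97/32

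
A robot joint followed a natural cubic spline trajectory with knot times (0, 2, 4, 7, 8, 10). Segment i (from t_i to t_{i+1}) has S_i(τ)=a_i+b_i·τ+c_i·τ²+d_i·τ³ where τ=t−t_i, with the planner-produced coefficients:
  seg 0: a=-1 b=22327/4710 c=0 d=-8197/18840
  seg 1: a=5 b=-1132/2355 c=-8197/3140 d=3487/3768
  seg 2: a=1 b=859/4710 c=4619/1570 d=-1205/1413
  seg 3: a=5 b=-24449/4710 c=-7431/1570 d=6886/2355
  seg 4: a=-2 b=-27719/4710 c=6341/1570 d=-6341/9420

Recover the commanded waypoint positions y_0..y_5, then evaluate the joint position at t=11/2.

y_0 = S_0(0) = a_0 = -1
y_1 = S_1(0) = a_1 = 5
y_2 = S_2(0) = a_2 = 1
y_3 = S_3(0) = a_3 = 5
y_4 = S_4(0) = a_4 = -2
y_5 = S_4(2) = -3
t_q=11/2 is in segment 2 (τ=3/2); S_2(τ)=15747/3140

y_0=-1 y_1=5 y_2=1 y_3=5 y_4=-2 y_5=-3
S(11/2) = 15747/3140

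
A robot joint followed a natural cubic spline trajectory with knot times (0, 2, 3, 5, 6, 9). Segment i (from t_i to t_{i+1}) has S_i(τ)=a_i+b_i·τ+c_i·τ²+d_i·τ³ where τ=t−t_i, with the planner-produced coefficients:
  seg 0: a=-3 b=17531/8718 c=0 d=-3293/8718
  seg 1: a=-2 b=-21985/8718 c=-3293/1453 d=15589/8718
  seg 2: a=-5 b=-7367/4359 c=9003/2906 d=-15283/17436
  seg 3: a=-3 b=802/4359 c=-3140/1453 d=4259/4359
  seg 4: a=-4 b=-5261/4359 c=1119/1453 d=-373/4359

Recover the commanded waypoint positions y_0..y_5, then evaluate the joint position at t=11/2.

y_0=-3 y_1=-2 y_2=-5 y_3=-3 y_4=-4 y_5=-3
S(11/2) = -38663/11624

y_0 = S_0(0) = a_0 = -3
y_1 = S_1(0) = a_1 = -2
y_2 = S_2(0) = a_2 = -5
y_3 = S_3(0) = a_3 = -3
y_4 = S_4(0) = a_4 = -4
y_5 = S_4(3) = -3
t_q=11/2 is in segment 3 (τ=1/2); S_3(τ)=-38663/11624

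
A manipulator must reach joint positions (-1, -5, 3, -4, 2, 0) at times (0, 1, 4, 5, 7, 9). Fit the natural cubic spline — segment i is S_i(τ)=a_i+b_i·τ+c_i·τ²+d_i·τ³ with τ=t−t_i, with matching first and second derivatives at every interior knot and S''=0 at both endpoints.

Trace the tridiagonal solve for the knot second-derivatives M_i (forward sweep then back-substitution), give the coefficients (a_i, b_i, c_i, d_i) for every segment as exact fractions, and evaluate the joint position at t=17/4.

  seg 0: a=-1 b=-9943/1767 c=0 d=2875/1767
  seg 1: a=-5 b=-1318/1767 c=2875/589 d=-735/589
  seg 2: a=3 b=-9103/1767 c=-3740/589 d=7954/1767
  seg 3: a=-4 b=-7681/1767 c=4214/589 d=-6151/3534
  seg 4: a=2 b=5981/1767 c=-1937/589 d=1937/3534
S(17/4) = 26115/18848

Δ: Δ0=-4, Δ1=8/3, Δ2=-7, Δ3=3, Δ4=-1
row 1: diag=8, rhs=40; c'=3/8, d'=5
row 2: denom=8−3·3/8=55/8; d'=(-58−3·5)/(55/8)=-584/55
row 3: denom=6−1·8/55=322/55; d'=(60−1·-584/55)/(322/55)=1942/161
row 4: denom=8−2·55/161=1178/161; d'=(-24−2·1942/161)/(1178/161)=-3874/589
back: M4=-3874/589
back: M3=1942/161−55/161·-3874/589=8428/589
back: M2=-584/55−8/55·8428/589=-7480/589
back: M1=5−3/8·-7480/589=5750/589
M: M0=0, M1=5750/589, M2=-7480/589, M3=8428/589, M4=-3874/589, M5=0
seg 0: a=-1, c=M0/2=0, d=(M1−M0)/(6·1)=2875/1767, b=Δ0−h0·(2M0+M1)/6=-9943/1767
seg 1: a=-5, c=M1/2=2875/589, d=(M2−M1)/(6·3)=-735/589, b=Δ1−h1·(2M1+M2)/6=-1318/1767
seg 2: a=3, c=M2/2=-3740/589, d=(M3−M2)/(6·1)=7954/1767, b=Δ2−h2·(2M2+M3)/6=-9103/1767
seg 3: a=-4, c=M3/2=4214/589, d=(M4−M3)/(6·2)=-6151/3534, b=Δ3−h3·(2M3+M4)/6=-7681/1767
seg 4: a=2, c=M4/2=-1937/589, d=(M5−M4)/(6·2)=1937/3534, b=Δ4−h4·(2M4+M5)/6=5981/1767
t_q=17/4 → seg 2, τ=1/4; S=3+-9103/1767·τ+-3740/589·τ²+7954/1767·τ³=26115/18848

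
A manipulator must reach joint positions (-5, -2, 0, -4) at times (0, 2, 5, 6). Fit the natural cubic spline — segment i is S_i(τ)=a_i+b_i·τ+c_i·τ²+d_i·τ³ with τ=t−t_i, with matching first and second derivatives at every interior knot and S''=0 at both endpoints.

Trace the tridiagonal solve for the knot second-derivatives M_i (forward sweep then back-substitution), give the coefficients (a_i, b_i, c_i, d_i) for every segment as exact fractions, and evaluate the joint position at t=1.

Δ: Δ0=3/2, Δ1=2/3, Δ2=-4
row 1: diag=10, rhs=-5; c'=3/10, d'=-1/2
row 2: denom=8−3·3/10=71/10; d'=(-28−3·-1/2)/(71/10)=-265/71
back: M2=-265/71
back: M1=-1/2−3/10·-265/71=44/71
M: M0=0, M1=44/71, M2=-265/71, M3=0
seg 0: a=-5, c=M0/2=0, d=(M1−M0)/(6·2)=11/213, b=Δ0−h0·(2M0+M1)/6=551/426
seg 1: a=-2, c=M1/2=22/71, d=(M2−M1)/(6·3)=-103/426, b=Δ1−h1·(2M1+M2)/6=815/426
seg 2: a=0, c=M2/2=-265/142, d=(M3−M2)/(6·1)=265/426, b=Δ2−h2·(2M2+M3)/6=-587/213
t_q=1 → seg 0, τ=1; S=-5+551/426·τ+0·τ²+11/213·τ³=-519/142

  seg 0: a=-5 b=551/426 c=0 d=11/213
  seg 1: a=-2 b=815/426 c=22/71 d=-103/426
  seg 2: a=0 b=-587/213 c=-265/142 d=265/426
S(1) = -519/142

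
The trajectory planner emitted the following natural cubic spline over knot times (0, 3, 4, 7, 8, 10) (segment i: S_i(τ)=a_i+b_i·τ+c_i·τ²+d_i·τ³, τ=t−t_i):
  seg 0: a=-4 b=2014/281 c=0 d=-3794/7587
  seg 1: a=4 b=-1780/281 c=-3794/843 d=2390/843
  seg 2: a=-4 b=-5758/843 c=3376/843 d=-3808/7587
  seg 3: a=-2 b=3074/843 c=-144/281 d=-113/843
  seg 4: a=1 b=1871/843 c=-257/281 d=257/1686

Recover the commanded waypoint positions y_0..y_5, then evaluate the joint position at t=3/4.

y_0=-4 y_1=4 y_2=-4 y_3=-2 y_4=1 y_5=3
S(3/4) = 10471/8992

y_0 = S_0(0) = a_0 = -4
y_1 = S_1(0) = a_1 = 4
y_2 = S_2(0) = a_2 = -4
y_3 = S_3(0) = a_3 = -2
y_4 = S_4(0) = a_4 = 1
y_5 = S_4(2) = 3
t_q=3/4 is in segment 0 (τ=3/4); S_0(τ)=10471/8992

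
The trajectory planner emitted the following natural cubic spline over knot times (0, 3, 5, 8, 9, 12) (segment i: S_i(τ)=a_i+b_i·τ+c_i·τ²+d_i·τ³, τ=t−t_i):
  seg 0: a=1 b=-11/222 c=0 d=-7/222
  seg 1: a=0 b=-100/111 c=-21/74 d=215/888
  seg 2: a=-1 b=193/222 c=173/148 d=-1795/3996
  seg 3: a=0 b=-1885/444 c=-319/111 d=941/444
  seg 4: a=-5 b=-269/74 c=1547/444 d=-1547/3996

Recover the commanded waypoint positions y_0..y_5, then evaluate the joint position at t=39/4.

y_0 = S_0(0) = a_0 = 1
y_1 = S_1(0) = a_1 = 0
y_2 = S_2(0) = a_2 = -1
y_3 = S_3(0) = a_3 = 0
y_4 = S_4(0) = a_4 = -5
y_5 = S_4(3) = 5
t_q=39/4 is in segment 4 (τ=3/4); S_4(τ)=-56167/9472

y_0=1 y_1=0 y_2=-1 y_3=0 y_4=-5 y_5=5
S(39/4) = -56167/9472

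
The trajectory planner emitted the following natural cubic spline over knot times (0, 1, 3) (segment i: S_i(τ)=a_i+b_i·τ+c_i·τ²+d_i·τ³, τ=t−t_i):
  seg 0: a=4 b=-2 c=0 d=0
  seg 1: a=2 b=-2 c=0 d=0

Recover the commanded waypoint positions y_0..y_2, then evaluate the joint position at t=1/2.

y_0=4 y_1=2 y_2=-2
S(1/2) = 3

y_0 = S_0(0) = a_0 = 4
y_1 = S_1(0) = a_1 = 2
y_2 = S_1(2) = -2
t_q=1/2 is in segment 0 (τ=1/2); S_0(τ)=3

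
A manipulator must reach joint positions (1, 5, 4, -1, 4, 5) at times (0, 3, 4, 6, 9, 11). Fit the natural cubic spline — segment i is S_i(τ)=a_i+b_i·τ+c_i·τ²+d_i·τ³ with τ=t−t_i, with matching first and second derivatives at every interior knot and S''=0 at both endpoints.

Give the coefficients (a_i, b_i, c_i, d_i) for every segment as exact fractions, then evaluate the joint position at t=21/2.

  seg 0: a=1 b=5425/2638 c=0 d=-5723/71226
  seg 1: a=5 b=-149/1319 c=-5723/7914 d=-1297/7914
  seg 2: a=4 b=-16231/7914 c=-4807/3957 d=7837/15828
  seg 3: a=-1 b=-2555/2638 c=13897/7914 d=-10418/35613
  seg 4: a=4 b=4403/2638 c=-2313/2638 d=771/5276
S(21/2) = 212053/42208

Δ: Δ0=4/3, Δ1=-1, Δ2=-5/2, Δ3=5/3, Δ4=1/2
row 1: diag=8, rhs=-14; c'=1/8, d'=-7/4
row 2: denom=6−1·1/8=47/8; d'=(-9−1·-7/4)/(47/8)=-58/47
row 3: denom=10−2·16/47=438/47; d'=(25−2·-58/47)/(438/47)=1291/438
row 4: denom=10−3·47/146=1319/146; d'=(-7−3·1291/438)/(1319/146)=-2313/1319
back: M4=-2313/1319
back: M3=1291/438−47/146·-2313/1319=13897/3957
back: M2=-58/47−16/47·13897/3957=-9614/3957
back: M1=-7/4−1/8·-9614/3957=-5723/3957
M: M0=0, M1=-5723/3957, M2=-9614/3957, M3=13897/3957, M4=-2313/1319, M5=0
seg 0: a=1, c=M0/2=0, d=(M1−M0)/(6·3)=-5723/71226, b=Δ0−h0·(2M0+M1)/6=5425/2638
seg 1: a=5, c=M1/2=-5723/7914, d=(M2−M1)/(6·1)=-1297/7914, b=Δ1−h1·(2M1+M2)/6=-149/1319
seg 2: a=4, c=M2/2=-4807/3957, d=(M3−M2)/(6·2)=7837/15828, b=Δ2−h2·(2M2+M3)/6=-16231/7914
seg 3: a=-1, c=M3/2=13897/7914, d=(M4−M3)/(6·3)=-10418/35613, b=Δ3−h3·(2M3+M4)/6=-2555/2638
seg 4: a=4, c=M4/2=-2313/2638, d=(M5−M4)/(6·2)=771/5276, b=Δ4−h4·(2M4+M5)/6=4403/2638
t_q=21/2 → seg 4, τ=3/2; S=4+4403/2638·τ+-2313/2638·τ²+771/5276·τ³=212053/42208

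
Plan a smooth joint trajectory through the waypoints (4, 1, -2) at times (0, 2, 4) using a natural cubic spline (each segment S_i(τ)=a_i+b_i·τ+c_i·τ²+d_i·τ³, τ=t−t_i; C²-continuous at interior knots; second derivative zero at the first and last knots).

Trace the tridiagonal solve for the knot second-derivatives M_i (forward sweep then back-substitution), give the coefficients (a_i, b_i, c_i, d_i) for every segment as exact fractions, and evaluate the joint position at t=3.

Δ: Δ0=-3/2, Δ1=-3/2
row 1: diag=8, rhs=0; c'=1/4, d'=0
back: M1=0
M: M0=0, M1=0, M2=0
seg 0: a=4, c=M0/2=0, d=(M1−M0)/(6·2)=0, b=Δ0−h0·(2M0+M1)/6=-3/2
seg 1: a=1, c=M1/2=0, d=(M2−M1)/(6·2)=0, b=Δ1−h1·(2M1+M2)/6=-3/2
t_q=3 → seg 1, τ=1; S=1+-3/2·τ+0·τ²+0·τ³=-1/2

  seg 0: a=4 b=-3/2 c=0 d=0
  seg 1: a=1 b=-3/2 c=0 d=0
S(3) = -1/2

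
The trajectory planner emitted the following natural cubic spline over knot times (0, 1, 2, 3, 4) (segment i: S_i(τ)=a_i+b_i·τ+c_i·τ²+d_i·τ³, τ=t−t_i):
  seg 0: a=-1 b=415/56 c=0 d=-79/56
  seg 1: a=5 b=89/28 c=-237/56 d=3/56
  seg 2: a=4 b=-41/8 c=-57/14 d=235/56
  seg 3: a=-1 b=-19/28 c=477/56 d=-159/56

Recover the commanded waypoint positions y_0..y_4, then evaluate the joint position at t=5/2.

y_0 = S_0(0) = a_0 = -1
y_1 = S_1(0) = a_1 = 5
y_2 = S_2(0) = a_2 = 4
y_3 = S_3(0) = a_3 = -1
y_4 = S_3(1) = 4
t_q=5/2 is in segment 2 (τ=1/2); S_2(τ)=423/448

y_0=-1 y_1=5 y_2=4 y_3=-1 y_4=4
S(5/2) = 423/448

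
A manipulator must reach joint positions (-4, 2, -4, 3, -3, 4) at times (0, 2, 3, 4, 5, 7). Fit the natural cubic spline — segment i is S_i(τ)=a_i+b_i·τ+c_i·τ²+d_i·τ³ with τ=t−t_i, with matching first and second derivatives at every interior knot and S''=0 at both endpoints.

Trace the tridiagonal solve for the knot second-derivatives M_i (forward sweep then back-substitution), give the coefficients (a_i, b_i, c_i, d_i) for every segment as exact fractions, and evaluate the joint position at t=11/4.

  seg 0: a=-4 b=3800/493 c=0 d=-2321/1972
  seg 1: a=2 b=-3163/493 c=-6963/986 d=7373/986
  seg 2: a=-4 b=1867/986 c=7578/493 d=-349/34
  seg 3: a=3 b=908/493 c=-15207/986 d=7475/986
  seg 4: a=-3 b=-6173/986 c=3609/493 d=-1203/986
S(11/4) = -229037/63104

Δ: Δ0=3, Δ1=-6, Δ2=7, Δ3=-6, Δ4=7/2
row 1: diag=6, rhs=-54; c'=1/6, d'=-9
row 2: denom=4−1·1/6=23/6; d'=(78−1·-9)/(23/6)=522/23
row 3: denom=4−1·6/23=86/23; d'=(-78−1·522/23)/(86/23)=-1158/43
row 4: denom=6−1·23/86=493/86; d'=(57−1·-1158/43)/(493/86)=7218/493
back: M4=7218/493
back: M3=-1158/43−23/86·7218/493=-15207/493
back: M2=522/23−6/23·-15207/493=15156/493
back: M1=-9−1/6·15156/493=-6963/493
M: M0=0, M1=-6963/493, M2=15156/493, M3=-15207/493, M4=7218/493, M5=0
seg 0: a=-4, c=M0/2=0, d=(M1−M0)/(6·2)=-2321/1972, b=Δ0−h0·(2M0+M1)/6=3800/493
seg 1: a=2, c=M1/2=-6963/986, d=(M2−M1)/(6·1)=7373/986, b=Δ1−h1·(2M1+M2)/6=-3163/493
seg 2: a=-4, c=M2/2=7578/493, d=(M3−M2)/(6·1)=-349/34, b=Δ2−h2·(2M2+M3)/6=1867/986
seg 3: a=3, c=M3/2=-15207/986, d=(M4−M3)/(6·1)=7475/986, b=Δ3−h3·(2M3+M4)/6=908/493
seg 4: a=-3, c=M4/2=3609/493, d=(M5−M4)/(6·2)=-1203/986, b=Δ4−h4·(2M4+M5)/6=-6173/986
t_q=11/4 → seg 1, τ=3/4; S=2+-3163/493·τ+-6963/986·τ²+7373/986·τ³=-229037/63104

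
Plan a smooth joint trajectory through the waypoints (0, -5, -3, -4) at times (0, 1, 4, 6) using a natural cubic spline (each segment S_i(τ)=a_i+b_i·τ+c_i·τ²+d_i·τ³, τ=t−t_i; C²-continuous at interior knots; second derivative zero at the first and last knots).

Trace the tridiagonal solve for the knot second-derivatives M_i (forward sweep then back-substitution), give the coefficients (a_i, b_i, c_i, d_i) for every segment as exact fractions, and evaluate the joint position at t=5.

  seg 0: a=0 b=-2491/426 c=0 d=361/426
  seg 1: a=-5 b=-704/213 c=361/142 d=-173/426
  seg 2: a=-3 b=419/426 c=-79/71 d=79/426
S(5) = -209/71

Δ: Δ0=-5, Δ1=2/3, Δ2=-1/2
row 1: diag=8, rhs=34; c'=3/8, d'=17/4
row 2: denom=10−3·3/8=71/8; d'=(-7−3·17/4)/(71/8)=-158/71
back: M2=-158/71
back: M1=17/4−3/8·-158/71=361/71
M: M0=0, M1=361/71, M2=-158/71, M3=0
seg 0: a=0, c=M0/2=0, d=(M1−M0)/(6·1)=361/426, b=Δ0−h0·(2M0+M1)/6=-2491/426
seg 1: a=-5, c=M1/2=361/142, d=(M2−M1)/(6·3)=-173/426, b=Δ1−h1·(2M1+M2)/6=-704/213
seg 2: a=-3, c=M2/2=-79/71, d=(M3−M2)/(6·2)=79/426, b=Δ2−h2·(2M2+M3)/6=419/426
t_q=5 → seg 2, τ=1; S=-3+419/426·τ+-79/71·τ²+79/426·τ³=-209/71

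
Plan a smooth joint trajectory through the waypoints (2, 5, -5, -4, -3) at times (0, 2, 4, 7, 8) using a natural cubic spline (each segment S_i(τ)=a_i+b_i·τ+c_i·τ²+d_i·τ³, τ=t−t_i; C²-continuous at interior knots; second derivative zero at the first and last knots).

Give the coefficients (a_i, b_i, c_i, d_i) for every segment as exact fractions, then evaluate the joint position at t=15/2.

  seg 0: a=2 b=5669/1608 c=0 d=-3257/6432
  seg 1: a=5 b=-2051/804 c=-3257/1072 d=5833/6432
  seg 2: a=-5 b=-6145/1608 c=161/67 d=-1637/4824
  seg 3: a=-4 b=1153/804 c=-349/536 d=349/1608
S(15/2) = -14659/4288

Δ: Δ0=3/2, Δ1=-5, Δ2=1/3, Δ3=1
row 1: diag=8, rhs=-39; c'=1/4, d'=-39/8
row 2: denom=10−2·1/4=19/2; d'=(32−2·-39/8)/(19/2)=167/38
row 3: denom=8−3·6/19=134/19; d'=(4−3·167/38)/(134/19)=-349/268
back: M3=-349/268
back: M2=167/38−6/19·-349/268=322/67
back: M1=-39/8−1/4·322/67=-3257/536
M: M0=0, M1=-3257/536, M2=322/67, M3=-349/268, M4=0
seg 0: a=2, c=M0/2=0, d=(M1−M0)/(6·2)=-3257/6432, b=Δ0−h0·(2M0+M1)/6=5669/1608
seg 1: a=5, c=M1/2=-3257/1072, d=(M2−M1)/(6·2)=5833/6432, b=Δ1−h1·(2M1+M2)/6=-2051/804
seg 2: a=-5, c=M2/2=161/67, d=(M3−M2)/(6·3)=-1637/4824, b=Δ2−h2·(2M2+M3)/6=-6145/1608
seg 3: a=-4, c=M3/2=-349/536, d=(M4−M3)/(6·1)=349/1608, b=Δ3−h3·(2M3+M4)/6=1153/804
t_q=15/2 → seg 3, τ=1/2; S=-4+1153/804·τ+-349/536·τ²+349/1608·τ³=-14659/4288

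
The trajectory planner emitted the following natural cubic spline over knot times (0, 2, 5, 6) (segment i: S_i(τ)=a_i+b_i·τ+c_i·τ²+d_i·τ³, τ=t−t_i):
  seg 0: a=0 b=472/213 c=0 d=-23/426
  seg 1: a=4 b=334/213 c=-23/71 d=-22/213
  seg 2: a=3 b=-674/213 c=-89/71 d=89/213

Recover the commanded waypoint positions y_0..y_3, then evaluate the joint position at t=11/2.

y_0=0 y_1=4 y_2=3 y_3=-1
S(11/2) = 657/568

y_0 = S_0(0) = a_0 = 0
y_1 = S_1(0) = a_1 = 4
y_2 = S_2(0) = a_2 = 3
y_3 = S_2(1) = -1
t_q=11/2 is in segment 2 (τ=1/2); S_2(τ)=657/568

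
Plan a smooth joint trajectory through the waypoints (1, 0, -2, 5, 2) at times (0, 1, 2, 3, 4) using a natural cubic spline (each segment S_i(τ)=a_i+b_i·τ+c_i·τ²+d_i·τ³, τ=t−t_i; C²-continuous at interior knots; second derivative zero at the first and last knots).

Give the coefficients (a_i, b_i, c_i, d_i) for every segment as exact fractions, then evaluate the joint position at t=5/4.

Δ: Δ0=-1, Δ1=-2, Δ2=7, Δ3=-3
row 1: diag=4, rhs=-6; c'=1/4, d'=-3/2
row 2: denom=4−1·1/4=15/4; d'=(54−1·-3/2)/(15/4)=74/5
row 3: denom=4−1·4/15=56/15; d'=(-60−1·74/5)/(56/15)=-561/28
back: M3=-561/28
back: M2=74/5−4/15·-561/28=141/7
back: M1=-3/2−1/4·141/7=-183/28
M: M0=0, M1=-183/28, M2=141/7, M3=-561/28, M4=0
seg 0: a=1, c=M0/2=0, d=(M1−M0)/(6·1)=-61/56, b=Δ0−h0·(2M0+M1)/6=5/56
seg 1: a=0, c=M1/2=-183/56, d=(M2−M1)/(6·1)=249/56, b=Δ1−h1·(2M1+M2)/6=-89/28
seg 2: a=-2, c=M2/2=141/14, d=(M3−M2)/(6·1)=-375/56, b=Δ2−h2·(2M2+M3)/6=29/8
seg 3: a=5, c=M3/2=-561/56, d=(M4−M3)/(6·1)=187/56, b=Δ3−h3·(2M3+M4)/6=103/28
t_q=5/4 → seg 1, τ=1/4; S=0+-89/28·τ+-183/56·τ²+249/56·τ³=-3331/3584

  seg 0: a=1 b=5/56 c=0 d=-61/56
  seg 1: a=0 b=-89/28 c=-183/56 d=249/56
  seg 2: a=-2 b=29/8 c=141/14 d=-375/56
  seg 3: a=5 b=103/28 c=-561/56 d=187/56
S(5/4) = -3331/3584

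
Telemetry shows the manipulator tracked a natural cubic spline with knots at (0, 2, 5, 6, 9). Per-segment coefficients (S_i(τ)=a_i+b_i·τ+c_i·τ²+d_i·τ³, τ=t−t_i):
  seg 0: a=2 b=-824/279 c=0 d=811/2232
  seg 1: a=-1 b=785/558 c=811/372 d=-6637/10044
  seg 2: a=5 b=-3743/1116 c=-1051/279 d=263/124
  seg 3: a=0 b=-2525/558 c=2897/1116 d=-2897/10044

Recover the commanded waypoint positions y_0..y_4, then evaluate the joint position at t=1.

y_0 = S_0(0) = a_0 = 2
y_1 = S_1(0) = a_1 = -1
y_2 = S_2(0) = a_2 = 5
y_3 = S_3(0) = a_3 = 0
y_4 = S_3(3) = 2
t_q=1 is in segment 0 (τ=1); S_0(τ)=-439/744

y_0=2 y_1=-1 y_2=5 y_3=0 y_4=2
S(1) = -439/744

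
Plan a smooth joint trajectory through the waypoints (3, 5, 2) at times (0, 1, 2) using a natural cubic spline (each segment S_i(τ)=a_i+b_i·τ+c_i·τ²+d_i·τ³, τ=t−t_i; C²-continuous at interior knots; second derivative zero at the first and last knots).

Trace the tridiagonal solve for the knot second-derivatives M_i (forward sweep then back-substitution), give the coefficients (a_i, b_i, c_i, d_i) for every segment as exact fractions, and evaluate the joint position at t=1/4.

Δ: Δ0=2, Δ1=-3
row 1: diag=4, rhs=-30; c'=1/4, d'=-15/2
back: M1=-15/2
M: M0=0, M1=-15/2, M2=0
seg 0: a=3, c=M0/2=0, d=(M1−M0)/(6·1)=-5/4, b=Δ0−h0·(2M0+M1)/6=13/4
seg 1: a=5, c=M1/2=-15/4, d=(M2−M1)/(6·1)=5/4, b=Δ1−h1·(2M1+M2)/6=-1/2
t_q=1/4 → seg 0, τ=1/4; S=3+13/4·τ+0·τ²+-5/4·τ³=971/256

  seg 0: a=3 b=13/4 c=0 d=-5/4
  seg 1: a=5 b=-1/2 c=-15/4 d=5/4
S(1/4) = 971/256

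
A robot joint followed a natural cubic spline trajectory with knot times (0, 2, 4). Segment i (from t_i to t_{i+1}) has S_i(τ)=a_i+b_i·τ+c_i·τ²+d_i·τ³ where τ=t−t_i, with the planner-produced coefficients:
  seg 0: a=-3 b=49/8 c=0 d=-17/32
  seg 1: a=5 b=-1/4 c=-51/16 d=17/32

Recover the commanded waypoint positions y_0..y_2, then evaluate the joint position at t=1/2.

y_0 = S_0(0) = a_0 = -3
y_1 = S_1(0) = a_1 = 5
y_2 = S_1(2) = -4
t_q=1/2 is in segment 0 (τ=1/2); S_0(τ)=-1/256

y_0=-3 y_1=5 y_2=-4
S(1/2) = -1/256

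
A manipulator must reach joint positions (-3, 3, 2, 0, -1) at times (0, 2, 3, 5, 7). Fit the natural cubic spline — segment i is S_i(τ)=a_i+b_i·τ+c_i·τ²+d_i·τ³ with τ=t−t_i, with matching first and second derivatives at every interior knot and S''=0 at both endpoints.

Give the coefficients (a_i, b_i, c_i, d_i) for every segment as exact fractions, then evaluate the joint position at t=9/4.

  seg 0: a=-3 b=559/128 c=0 d=-175/512
  seg 1: a=3 b=17/64 c=-525/256 d=201/256
  seg 2: a=2 b=-379/256 c=39/128 d=-33/1024
  seg 3: a=0 b=-83/128 c=57/512 d=-19/1024
S(9/4) = 48341/16384

Δ: Δ0=3, Δ1=-1, Δ2=-1, Δ3=-1/2
row 1: diag=6, rhs=-24; c'=1/6, d'=-4
row 2: denom=6−1·1/6=35/6; d'=(0−1·-4)/(35/6)=24/35
row 3: denom=8−2·12/35=256/35; d'=(3−2·24/35)/(256/35)=57/256
back: M3=57/256
back: M2=24/35−12/35·57/256=39/64
back: M1=-4−1/6·39/64=-525/128
M: M0=0, M1=-525/128, M2=39/64, M3=57/256, M4=0
seg 0: a=-3, c=M0/2=0, d=(M1−M0)/(6·2)=-175/512, b=Δ0−h0·(2M0+M1)/6=559/128
seg 1: a=3, c=M1/2=-525/256, d=(M2−M1)/(6·1)=201/256, b=Δ1−h1·(2M1+M2)/6=17/64
seg 2: a=2, c=M2/2=39/128, d=(M3−M2)/(6·2)=-33/1024, b=Δ2−h2·(2M2+M3)/6=-379/256
seg 3: a=0, c=M3/2=57/512, d=(M4−M3)/(6·2)=-19/1024, b=Δ3−h3·(2M3+M4)/6=-83/128
t_q=9/4 → seg 1, τ=1/4; S=3+17/64·τ+-525/256·τ²+201/256·τ³=48341/16384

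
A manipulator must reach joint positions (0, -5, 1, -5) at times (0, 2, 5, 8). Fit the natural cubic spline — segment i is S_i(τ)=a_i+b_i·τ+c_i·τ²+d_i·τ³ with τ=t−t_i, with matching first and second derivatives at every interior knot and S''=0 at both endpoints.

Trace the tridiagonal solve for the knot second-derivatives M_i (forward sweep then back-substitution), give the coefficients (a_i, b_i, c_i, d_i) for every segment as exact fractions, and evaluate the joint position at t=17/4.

  seg 0: a=0 b=-273/74 c=0 d=11/37
  seg 1: a=-5 b=-9/74 c=66/37 d=-239/666
  seg 2: a=1 b=33/37 c=-107/74 d=107/666
S(17/4) = -1567/4736

Δ: Δ0=-5/2, Δ1=2, Δ2=-2
row 1: diag=10, rhs=27; c'=3/10, d'=27/10
row 2: denom=12−3·3/10=111/10; d'=(-24−3·27/10)/(111/10)=-107/37
back: M2=-107/37
back: M1=27/10−3/10·-107/37=132/37
M: M0=0, M1=132/37, M2=-107/37, M3=0
seg 0: a=0, c=M0/2=0, d=(M1−M0)/(6·2)=11/37, b=Δ0−h0·(2M0+M1)/6=-273/74
seg 1: a=-5, c=M1/2=66/37, d=(M2−M1)/(6·3)=-239/666, b=Δ1−h1·(2M1+M2)/6=-9/74
seg 2: a=1, c=M2/2=-107/74, d=(M3−M2)/(6·3)=107/666, b=Δ2−h2·(2M2+M3)/6=33/37
t_q=17/4 → seg 1, τ=9/4; S=-5+-9/74·τ+66/37·τ²+-239/666·τ³=-1567/4736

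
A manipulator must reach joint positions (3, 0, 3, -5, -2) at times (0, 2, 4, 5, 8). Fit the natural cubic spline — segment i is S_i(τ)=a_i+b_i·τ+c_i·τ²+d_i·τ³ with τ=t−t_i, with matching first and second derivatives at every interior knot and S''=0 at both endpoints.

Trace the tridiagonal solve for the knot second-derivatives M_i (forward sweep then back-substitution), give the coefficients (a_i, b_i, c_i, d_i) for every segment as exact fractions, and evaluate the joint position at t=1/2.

  seg 0: a=3 b=-569/172 c=0 d=311/688
  seg 1: a=0 b=91/43 c=933/344 d=-1039/688
  seg 2: a=3 b=-887/172 c=-273/43 d=603/172
  seg 3: a=-5 b=-631/86 c=717/172 d=-239/516
S(1/2) = 7719/5504

Δ: Δ0=-3/2, Δ1=3/2, Δ2=-8, Δ3=1
row 1: diag=8, rhs=18; c'=1/4, d'=9/4
row 2: denom=6−2·1/4=11/2; d'=(-57−2·9/4)/(11/2)=-123/11
row 3: denom=8−1·2/11=86/11; d'=(54−1·-123/11)/(86/11)=717/86
back: M3=717/86
back: M2=-123/11−2/11·717/86=-546/43
back: M1=9/4−1/4·-546/43=933/172
M: M0=0, M1=933/172, M2=-546/43, M3=717/86, M4=0
seg 0: a=3, c=M0/2=0, d=(M1−M0)/(6·2)=311/688, b=Δ0−h0·(2M0+M1)/6=-569/172
seg 1: a=0, c=M1/2=933/344, d=(M2−M1)/(6·2)=-1039/688, b=Δ1−h1·(2M1+M2)/6=91/43
seg 2: a=3, c=M2/2=-273/43, d=(M3−M2)/(6·1)=603/172, b=Δ2−h2·(2M2+M3)/6=-887/172
seg 3: a=-5, c=M3/2=717/172, d=(M4−M3)/(6·3)=-239/516, b=Δ3−h3·(2M3+M4)/6=-631/86
t_q=1/2 → seg 0, τ=1/2; S=3+-569/172·τ+0·τ²+311/688·τ³=7719/5504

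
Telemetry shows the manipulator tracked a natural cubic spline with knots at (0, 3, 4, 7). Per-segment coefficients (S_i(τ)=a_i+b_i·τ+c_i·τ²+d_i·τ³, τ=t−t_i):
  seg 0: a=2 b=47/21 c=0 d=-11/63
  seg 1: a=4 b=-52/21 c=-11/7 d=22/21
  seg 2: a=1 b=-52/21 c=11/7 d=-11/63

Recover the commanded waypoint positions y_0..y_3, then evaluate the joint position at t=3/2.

y_0 = S_0(0) = a_0 = 2
y_1 = S_1(0) = a_1 = 4
y_2 = S_2(0) = a_2 = 1
y_3 = S_2(3) = 3
t_q=3/2 is in segment 0 (τ=3/2); S_0(τ)=267/56

y_0=2 y_1=4 y_2=1 y_3=3
S(3/2) = 267/56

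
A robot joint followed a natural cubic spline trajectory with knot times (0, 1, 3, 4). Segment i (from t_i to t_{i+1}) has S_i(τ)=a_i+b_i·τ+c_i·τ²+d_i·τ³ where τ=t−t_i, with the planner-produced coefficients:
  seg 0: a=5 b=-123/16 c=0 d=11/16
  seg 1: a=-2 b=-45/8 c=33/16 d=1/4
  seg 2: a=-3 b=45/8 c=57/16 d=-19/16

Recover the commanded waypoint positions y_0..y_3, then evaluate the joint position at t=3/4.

y_0 = S_0(0) = a_0 = 5
y_1 = S_1(0) = a_1 = -2
y_2 = S_2(0) = a_2 = -3
y_3 = S_2(1) = 5
t_q=3/4 is in segment 0 (τ=3/4); S_0(τ)=-487/1024

y_0=5 y_1=-2 y_2=-3 y_3=5
S(3/4) = -487/1024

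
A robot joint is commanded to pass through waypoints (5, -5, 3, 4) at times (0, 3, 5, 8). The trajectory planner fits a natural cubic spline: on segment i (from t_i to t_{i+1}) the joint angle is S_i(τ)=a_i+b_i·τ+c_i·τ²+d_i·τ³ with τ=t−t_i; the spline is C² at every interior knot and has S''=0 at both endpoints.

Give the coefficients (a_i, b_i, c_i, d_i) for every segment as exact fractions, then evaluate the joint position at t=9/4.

  seg 0: a=5 b=-281/48 c=0 d=121/432
  seg 1: a=-5 b=41/24 c=121/48 d=-11/16
  seg 2: a=3 b=85/24 c=-77/48 d=77/432
S(9/4) = -5101/1024

Δ: Δ0=-10/3, Δ1=4, Δ2=1/3
row 1: diag=10, rhs=44; c'=1/5, d'=22/5
row 2: denom=10−2·1/5=48/5; d'=(-22−2·22/5)/(48/5)=-77/24
back: M2=-77/24
back: M1=22/5−1/5·-77/24=121/24
M: M0=0, M1=121/24, M2=-77/24, M3=0
seg 0: a=5, c=M0/2=0, d=(M1−M0)/(6·3)=121/432, b=Δ0−h0·(2M0+M1)/6=-281/48
seg 1: a=-5, c=M1/2=121/48, d=(M2−M1)/(6·2)=-11/16, b=Δ1−h1·(2M1+M2)/6=41/24
seg 2: a=3, c=M2/2=-77/48, d=(M3−M2)/(6·3)=77/432, b=Δ2−h2·(2M2+M3)/6=85/24
t_q=9/4 → seg 0, τ=9/4; S=5+-281/48·τ+0·τ²+121/432·τ³=-5101/1024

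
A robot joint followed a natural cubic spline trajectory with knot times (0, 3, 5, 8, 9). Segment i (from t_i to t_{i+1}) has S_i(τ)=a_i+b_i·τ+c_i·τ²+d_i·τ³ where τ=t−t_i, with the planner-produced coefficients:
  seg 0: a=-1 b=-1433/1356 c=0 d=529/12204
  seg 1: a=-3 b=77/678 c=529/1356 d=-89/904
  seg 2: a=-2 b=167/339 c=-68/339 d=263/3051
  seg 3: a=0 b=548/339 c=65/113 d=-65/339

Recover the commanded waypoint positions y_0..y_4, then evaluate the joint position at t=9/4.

y_0=-1 y_1=-3 y_2=-2 y_3=0 y_4=2
S(9/4) = -83429/28928

y_0 = S_0(0) = a_0 = -1
y_1 = S_1(0) = a_1 = -3
y_2 = S_2(0) = a_2 = -2
y_3 = S_3(0) = a_3 = 0
y_4 = S_3(1) = 2
t_q=9/4 is in segment 0 (τ=9/4); S_0(τ)=-83429/28928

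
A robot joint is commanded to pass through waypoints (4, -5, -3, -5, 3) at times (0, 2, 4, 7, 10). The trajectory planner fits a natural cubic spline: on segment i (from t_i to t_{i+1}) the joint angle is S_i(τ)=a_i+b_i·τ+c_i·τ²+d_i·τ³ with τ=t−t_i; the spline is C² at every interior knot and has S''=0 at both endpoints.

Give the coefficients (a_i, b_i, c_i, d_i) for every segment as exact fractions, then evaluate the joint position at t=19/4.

Δ: Δ0=-9/2, Δ1=1, Δ2=-2/3, Δ3=8/3
row 1: diag=8, rhs=33; c'=1/4, d'=33/8
row 2: denom=10−2·1/4=19/2; d'=(-10−2·33/8)/(19/2)=-73/38
row 3: denom=12−3·6/19=210/19; d'=(20−3·-73/38)/(210/19)=979/420
back: M3=979/420
back: M2=-73/38−6/19·979/420=-93/35
back: M1=33/8−1/4·-93/35=1341/280
M: M0=0, M1=1341/280, M2=-93/35, M3=979/420, M4=0
seg 0: a=4, c=M0/2=0, d=(M1−M0)/(6·2)=447/1120, b=Δ0−h0·(2M0+M1)/6=-1707/280
seg 1: a=-5, c=M1/2=1341/560, d=(M2−M1)/(6·2)=-139/224, b=Δ1−h1·(2M1+M2)/6=-183/140
seg 2: a=-3, c=M2/2=-93/70, d=(M3−M2)/(6·3)=419/1512, b=Δ2−h2·(2M2+M3)/6=33/40
seg 3: a=-5, c=M3/2=979/840, d=(M4−M3)/(6·3)=-979/7560, b=Δ3−h3·(2M3+M4)/6=47/140
t_q=19/4 → seg 2, τ=3/4; S=-3+33/40·τ+-93/70·τ²+419/1512·τ³=-53969/17920

  seg 0: a=4 b=-1707/280 c=0 d=447/1120
  seg 1: a=-5 b=-183/140 c=1341/560 d=-139/224
  seg 2: a=-3 b=33/40 c=-93/70 d=419/1512
  seg 3: a=-5 b=47/140 c=979/840 d=-979/7560
S(19/4) = -53969/17920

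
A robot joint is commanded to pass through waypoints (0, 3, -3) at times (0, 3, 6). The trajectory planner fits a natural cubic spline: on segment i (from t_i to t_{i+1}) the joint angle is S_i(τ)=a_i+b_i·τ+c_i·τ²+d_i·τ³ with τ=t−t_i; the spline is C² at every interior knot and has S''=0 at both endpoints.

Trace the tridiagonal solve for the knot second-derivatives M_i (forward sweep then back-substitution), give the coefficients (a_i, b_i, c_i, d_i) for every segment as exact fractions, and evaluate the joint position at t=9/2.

Δ: Δ0=1, Δ1=-2
row 1: diag=12, rhs=-18; c'=1/4, d'=-3/2
back: M1=-3/2
M: M0=0, M1=-3/2, M2=0
seg 0: a=0, c=M0/2=0, d=(M1−M0)/(6·3)=-1/12, b=Δ0−h0·(2M0+M1)/6=7/4
seg 1: a=3, c=M1/2=-3/4, d=(M2−M1)/(6·3)=1/12, b=Δ1−h1·(2M1+M2)/6=-1/2
t_q=9/2 → seg 1, τ=3/2; S=3+-1/2·τ+-3/4·τ²+1/12·τ³=27/32

  seg 0: a=0 b=7/4 c=0 d=-1/12
  seg 1: a=3 b=-1/2 c=-3/4 d=1/12
S(9/2) = 27/32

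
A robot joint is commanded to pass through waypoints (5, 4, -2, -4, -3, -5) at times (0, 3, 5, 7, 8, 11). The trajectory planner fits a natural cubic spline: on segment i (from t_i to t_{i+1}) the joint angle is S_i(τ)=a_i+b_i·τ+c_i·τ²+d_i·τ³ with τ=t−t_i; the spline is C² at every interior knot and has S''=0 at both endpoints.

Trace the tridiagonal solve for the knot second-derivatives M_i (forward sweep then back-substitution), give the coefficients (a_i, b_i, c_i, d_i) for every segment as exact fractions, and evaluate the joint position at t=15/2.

Δ: Δ0=-1/3, Δ1=-3, Δ2=-1, Δ3=1, Δ4=-2/3
row 1: diag=10, rhs=-16; c'=1/5, d'=-8/5
row 2: denom=8−2·1/5=38/5; d'=(12−2·-8/5)/(38/5)=2
row 3: denom=6−2·5/19=104/19; d'=(12−2·2)/(104/19)=19/13
row 4: denom=8−1·19/104=813/104; d'=(-10−1·19/13)/(813/104)=-1192/813
back: M4=-1192/813
back: M3=19/13−19/104·-1192/813=1406/813
back: M2=2−5/19·1406/813=1256/813
back: M1=-8/5−1/5·1256/813=-1552/813
M: M0=0, M1=-1552/813, M2=1256/813, M3=1406/813, M4=-1192/813, M5=0
seg 0: a=5, c=M0/2=0, d=(M1−M0)/(6·3)=-776/7317, b=Δ0−h0·(2M0+M1)/6=505/813
seg 1: a=4, c=M1/2=-776/813, d=(M2−M1)/(6·2)=78/271, b=Δ1−h1·(2M1+M2)/6=-1823/813
seg 2: a=-2, c=M2/2=628/813, d=(M3−M2)/(6·2)=25/1626, b=Δ2−h2·(2M2+M3)/6=-2119/813
seg 3: a=-4, c=M3/2=703/813, d=(M4−M3)/(6·1)=-433/813, b=Δ3−h3·(2M3+M4)/6=181/271
seg 4: a=-3, c=M4/2=-596/813, d=(M5−M4)/(6·3)=596/7317, b=Δ4−h4·(2M4+M5)/6=650/813
t_q=15/2 → seg 3, τ=1/2; S=-4+181/271·τ+703/813·τ²+-433/813·τ³=-22871/6504

  seg 0: a=5 b=505/813 c=0 d=-776/7317
  seg 1: a=4 b=-1823/813 c=-776/813 d=78/271
  seg 2: a=-2 b=-2119/813 c=628/813 d=25/1626
  seg 3: a=-4 b=181/271 c=703/813 d=-433/813
  seg 4: a=-3 b=650/813 c=-596/813 d=596/7317
S(15/2) = -22871/6504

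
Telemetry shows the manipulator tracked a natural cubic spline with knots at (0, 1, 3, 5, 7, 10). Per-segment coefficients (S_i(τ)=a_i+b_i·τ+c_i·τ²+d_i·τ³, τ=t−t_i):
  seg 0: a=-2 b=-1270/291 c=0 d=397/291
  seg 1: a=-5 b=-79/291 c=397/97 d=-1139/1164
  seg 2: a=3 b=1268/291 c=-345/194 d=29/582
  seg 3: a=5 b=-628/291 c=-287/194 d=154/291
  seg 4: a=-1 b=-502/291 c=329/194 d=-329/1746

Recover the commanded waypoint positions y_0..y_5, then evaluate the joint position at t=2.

y_0 = S_0(0) = a_0 = -2
y_1 = S_1(0) = a_1 = -5
y_2 = S_2(0) = a_2 = 3
y_3 = S_3(0) = a_3 = 5
y_4 = S_4(0) = a_4 = -1
y_5 = S_4(3) = 4
t_q=2 is in segment 1 (τ=1); S_1(τ)=-837/388

y_0=-2 y_1=-5 y_2=3 y_3=5 y_4=-1 y_5=4
S(2) = -837/388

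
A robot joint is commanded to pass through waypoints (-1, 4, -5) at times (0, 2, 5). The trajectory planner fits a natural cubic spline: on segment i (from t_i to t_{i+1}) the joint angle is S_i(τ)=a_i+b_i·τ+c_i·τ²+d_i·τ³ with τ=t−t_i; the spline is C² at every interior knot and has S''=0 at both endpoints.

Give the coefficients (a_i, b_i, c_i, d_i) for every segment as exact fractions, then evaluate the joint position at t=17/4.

Δ: Δ0=5/2, Δ1=-3
row 1: diag=10, rhs=-33; c'=3/10, d'=-33/10
back: M1=-33/10
M: M0=0, M1=-33/10, M2=0
seg 0: a=-1, c=M0/2=0, d=(M1−M0)/(6·2)=-11/40, b=Δ0−h0·(2M0+M1)/6=18/5
seg 1: a=4, c=M1/2=-33/20, d=(M2−M1)/(6·3)=11/60, b=Δ1−h1·(2M1+M2)/6=3/10
t_q=17/4 → seg 1, τ=9/4; S=4+3/10·τ+-33/20·τ²+11/60·τ³=-407/256

  seg 0: a=-1 b=18/5 c=0 d=-11/40
  seg 1: a=4 b=3/10 c=-33/20 d=11/60
S(17/4) = -407/256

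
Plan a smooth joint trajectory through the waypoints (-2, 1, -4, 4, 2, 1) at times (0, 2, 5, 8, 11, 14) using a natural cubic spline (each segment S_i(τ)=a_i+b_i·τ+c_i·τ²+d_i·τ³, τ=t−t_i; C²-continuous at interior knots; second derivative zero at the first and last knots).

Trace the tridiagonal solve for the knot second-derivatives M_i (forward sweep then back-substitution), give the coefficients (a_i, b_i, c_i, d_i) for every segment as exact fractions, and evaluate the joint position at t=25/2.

Δ: Δ0=3/2, Δ1=-5/3, Δ2=8/3, Δ3=-2/3, Δ4=-1/3
row 1: diag=10, rhs=-19; c'=3/10, d'=-19/10
row 2: denom=12−3·3/10=111/10; d'=(26−3·-19/10)/(111/10)=317/111
row 3: denom=12−3·10/37=414/37; d'=(-20−3·317/111)/(414/37)=-1057/414
row 4: denom=12−3·37/138=515/46; d'=(2−3·-1057/414)/(515/46)=1333/1545
back: M4=1333/1545
back: M3=-1057/414−37/138·1333/1545=-1434/515
back: M2=317/111−10/37·-1434/515=1115/309
back: M1=-19/10−3/10·1115/309=-1536/515
M: M0=0, M1=-1536/515, M2=1115/309, M3=-1434/515, M4=1333/1545, M5=0
seg 0: a=-2, c=M0/2=0, d=(M1−M0)/(6·2)=-128/515, b=Δ0−h0·(2M0+M1)/6=2569/1030
seg 1: a=1, c=M1/2=-768/515, d=(M2−M1)/(6·3)=10183/27810, b=Δ1−h1·(2M1+M2)/6=-503/1030
seg 2: a=-4, c=M2/2=1115/618, d=(M3−M2)/(6·3)=-9877/27810, b=Δ2−h2·(2M2+M3)/6=232/515
seg 3: a=4, c=M3/2=-717/515, d=(M4−M3)/(6·3)=1127/5562, b=Δ3−h3·(2M3+M4)/6=1737/1030
seg 4: a=2, c=M4/2=1333/3090, d=(M5−M4)/(6·3)=-1333/27810, b=Δ4−h4·(2M4+M5)/6=-616/515
t_q=25/2 → seg 4, τ=3/2; S=2+-616/515·τ+1333/3090·τ²+-1333/27810·τ³=8361/8240

  seg 0: a=-2 b=2569/1030 c=0 d=-128/515
  seg 1: a=1 b=-503/1030 c=-768/515 d=10183/27810
  seg 2: a=-4 b=232/515 c=1115/618 d=-9877/27810
  seg 3: a=4 b=1737/1030 c=-717/515 d=1127/5562
  seg 4: a=2 b=-616/515 c=1333/3090 d=-1333/27810
S(25/2) = 8361/8240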